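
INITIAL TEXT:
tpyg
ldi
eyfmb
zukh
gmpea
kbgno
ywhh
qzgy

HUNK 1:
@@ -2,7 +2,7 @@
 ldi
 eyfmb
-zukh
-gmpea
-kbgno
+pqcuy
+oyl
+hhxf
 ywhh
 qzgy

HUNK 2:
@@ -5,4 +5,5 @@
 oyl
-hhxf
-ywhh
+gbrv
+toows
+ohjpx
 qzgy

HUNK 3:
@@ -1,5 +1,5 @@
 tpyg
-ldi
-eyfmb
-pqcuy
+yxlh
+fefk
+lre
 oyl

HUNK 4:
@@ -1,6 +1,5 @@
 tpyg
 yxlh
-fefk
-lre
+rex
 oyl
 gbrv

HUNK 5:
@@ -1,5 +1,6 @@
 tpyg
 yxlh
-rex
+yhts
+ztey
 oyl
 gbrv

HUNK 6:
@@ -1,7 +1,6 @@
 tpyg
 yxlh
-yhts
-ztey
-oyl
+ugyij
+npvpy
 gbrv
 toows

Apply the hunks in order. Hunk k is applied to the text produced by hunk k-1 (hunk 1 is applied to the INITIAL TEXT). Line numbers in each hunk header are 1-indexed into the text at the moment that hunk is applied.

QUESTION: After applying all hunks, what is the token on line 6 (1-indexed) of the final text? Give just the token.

Hunk 1: at line 2 remove [zukh,gmpea,kbgno] add [pqcuy,oyl,hhxf] -> 8 lines: tpyg ldi eyfmb pqcuy oyl hhxf ywhh qzgy
Hunk 2: at line 5 remove [hhxf,ywhh] add [gbrv,toows,ohjpx] -> 9 lines: tpyg ldi eyfmb pqcuy oyl gbrv toows ohjpx qzgy
Hunk 3: at line 1 remove [ldi,eyfmb,pqcuy] add [yxlh,fefk,lre] -> 9 lines: tpyg yxlh fefk lre oyl gbrv toows ohjpx qzgy
Hunk 4: at line 1 remove [fefk,lre] add [rex] -> 8 lines: tpyg yxlh rex oyl gbrv toows ohjpx qzgy
Hunk 5: at line 1 remove [rex] add [yhts,ztey] -> 9 lines: tpyg yxlh yhts ztey oyl gbrv toows ohjpx qzgy
Hunk 6: at line 1 remove [yhts,ztey,oyl] add [ugyij,npvpy] -> 8 lines: tpyg yxlh ugyij npvpy gbrv toows ohjpx qzgy
Final line 6: toows

Answer: toows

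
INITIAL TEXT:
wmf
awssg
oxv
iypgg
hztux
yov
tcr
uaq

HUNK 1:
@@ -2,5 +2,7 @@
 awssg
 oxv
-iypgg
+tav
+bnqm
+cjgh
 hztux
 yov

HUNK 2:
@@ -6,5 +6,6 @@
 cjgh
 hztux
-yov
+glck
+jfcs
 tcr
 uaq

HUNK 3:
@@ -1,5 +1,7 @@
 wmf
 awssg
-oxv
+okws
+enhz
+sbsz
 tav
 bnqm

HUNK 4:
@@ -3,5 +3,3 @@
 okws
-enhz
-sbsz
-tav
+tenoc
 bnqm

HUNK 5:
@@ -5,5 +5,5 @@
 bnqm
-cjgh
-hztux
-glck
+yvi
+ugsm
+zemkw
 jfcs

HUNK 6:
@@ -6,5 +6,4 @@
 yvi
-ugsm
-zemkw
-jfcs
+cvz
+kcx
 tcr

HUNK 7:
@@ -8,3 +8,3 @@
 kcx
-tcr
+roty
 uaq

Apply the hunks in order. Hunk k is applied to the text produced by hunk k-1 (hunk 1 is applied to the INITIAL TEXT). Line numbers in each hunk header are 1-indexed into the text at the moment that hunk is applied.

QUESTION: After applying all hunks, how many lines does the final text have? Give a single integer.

Answer: 10

Derivation:
Hunk 1: at line 2 remove [iypgg] add [tav,bnqm,cjgh] -> 10 lines: wmf awssg oxv tav bnqm cjgh hztux yov tcr uaq
Hunk 2: at line 6 remove [yov] add [glck,jfcs] -> 11 lines: wmf awssg oxv tav bnqm cjgh hztux glck jfcs tcr uaq
Hunk 3: at line 1 remove [oxv] add [okws,enhz,sbsz] -> 13 lines: wmf awssg okws enhz sbsz tav bnqm cjgh hztux glck jfcs tcr uaq
Hunk 4: at line 3 remove [enhz,sbsz,tav] add [tenoc] -> 11 lines: wmf awssg okws tenoc bnqm cjgh hztux glck jfcs tcr uaq
Hunk 5: at line 5 remove [cjgh,hztux,glck] add [yvi,ugsm,zemkw] -> 11 lines: wmf awssg okws tenoc bnqm yvi ugsm zemkw jfcs tcr uaq
Hunk 6: at line 6 remove [ugsm,zemkw,jfcs] add [cvz,kcx] -> 10 lines: wmf awssg okws tenoc bnqm yvi cvz kcx tcr uaq
Hunk 7: at line 8 remove [tcr] add [roty] -> 10 lines: wmf awssg okws tenoc bnqm yvi cvz kcx roty uaq
Final line count: 10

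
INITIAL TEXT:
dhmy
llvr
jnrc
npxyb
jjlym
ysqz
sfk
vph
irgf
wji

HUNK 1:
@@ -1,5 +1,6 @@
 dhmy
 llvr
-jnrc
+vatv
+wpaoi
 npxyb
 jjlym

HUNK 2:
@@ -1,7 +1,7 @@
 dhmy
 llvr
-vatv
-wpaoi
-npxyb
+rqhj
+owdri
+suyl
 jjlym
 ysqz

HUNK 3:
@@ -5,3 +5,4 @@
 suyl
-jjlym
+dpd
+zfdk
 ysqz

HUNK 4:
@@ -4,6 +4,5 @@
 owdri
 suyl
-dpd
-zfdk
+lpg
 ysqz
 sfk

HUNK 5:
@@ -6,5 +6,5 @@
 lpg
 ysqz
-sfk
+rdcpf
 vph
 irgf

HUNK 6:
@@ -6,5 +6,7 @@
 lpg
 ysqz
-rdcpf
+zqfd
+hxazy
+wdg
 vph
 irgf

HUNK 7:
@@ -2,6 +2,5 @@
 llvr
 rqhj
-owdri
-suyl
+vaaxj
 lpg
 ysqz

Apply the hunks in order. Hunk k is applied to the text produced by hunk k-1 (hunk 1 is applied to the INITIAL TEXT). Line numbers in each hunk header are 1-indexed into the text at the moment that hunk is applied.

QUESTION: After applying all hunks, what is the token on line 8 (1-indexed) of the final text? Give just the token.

Hunk 1: at line 1 remove [jnrc] add [vatv,wpaoi] -> 11 lines: dhmy llvr vatv wpaoi npxyb jjlym ysqz sfk vph irgf wji
Hunk 2: at line 1 remove [vatv,wpaoi,npxyb] add [rqhj,owdri,suyl] -> 11 lines: dhmy llvr rqhj owdri suyl jjlym ysqz sfk vph irgf wji
Hunk 3: at line 5 remove [jjlym] add [dpd,zfdk] -> 12 lines: dhmy llvr rqhj owdri suyl dpd zfdk ysqz sfk vph irgf wji
Hunk 4: at line 4 remove [dpd,zfdk] add [lpg] -> 11 lines: dhmy llvr rqhj owdri suyl lpg ysqz sfk vph irgf wji
Hunk 5: at line 6 remove [sfk] add [rdcpf] -> 11 lines: dhmy llvr rqhj owdri suyl lpg ysqz rdcpf vph irgf wji
Hunk 6: at line 6 remove [rdcpf] add [zqfd,hxazy,wdg] -> 13 lines: dhmy llvr rqhj owdri suyl lpg ysqz zqfd hxazy wdg vph irgf wji
Hunk 7: at line 2 remove [owdri,suyl] add [vaaxj] -> 12 lines: dhmy llvr rqhj vaaxj lpg ysqz zqfd hxazy wdg vph irgf wji
Final line 8: hxazy

Answer: hxazy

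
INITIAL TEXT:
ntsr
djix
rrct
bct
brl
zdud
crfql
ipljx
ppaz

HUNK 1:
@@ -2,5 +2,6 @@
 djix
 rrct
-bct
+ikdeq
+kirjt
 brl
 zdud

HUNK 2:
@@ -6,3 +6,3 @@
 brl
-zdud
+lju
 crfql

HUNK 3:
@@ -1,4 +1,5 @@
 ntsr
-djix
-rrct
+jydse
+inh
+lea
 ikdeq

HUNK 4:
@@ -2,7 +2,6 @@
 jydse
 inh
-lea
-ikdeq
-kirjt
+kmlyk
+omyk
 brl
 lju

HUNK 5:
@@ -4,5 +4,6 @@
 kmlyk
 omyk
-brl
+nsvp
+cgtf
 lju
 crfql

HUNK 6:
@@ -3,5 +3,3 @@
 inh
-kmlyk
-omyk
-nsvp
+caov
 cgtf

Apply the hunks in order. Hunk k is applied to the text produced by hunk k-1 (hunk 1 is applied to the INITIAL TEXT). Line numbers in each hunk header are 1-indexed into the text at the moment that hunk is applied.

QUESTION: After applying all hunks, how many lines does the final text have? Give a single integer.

Answer: 9

Derivation:
Hunk 1: at line 2 remove [bct] add [ikdeq,kirjt] -> 10 lines: ntsr djix rrct ikdeq kirjt brl zdud crfql ipljx ppaz
Hunk 2: at line 6 remove [zdud] add [lju] -> 10 lines: ntsr djix rrct ikdeq kirjt brl lju crfql ipljx ppaz
Hunk 3: at line 1 remove [djix,rrct] add [jydse,inh,lea] -> 11 lines: ntsr jydse inh lea ikdeq kirjt brl lju crfql ipljx ppaz
Hunk 4: at line 2 remove [lea,ikdeq,kirjt] add [kmlyk,omyk] -> 10 lines: ntsr jydse inh kmlyk omyk brl lju crfql ipljx ppaz
Hunk 5: at line 4 remove [brl] add [nsvp,cgtf] -> 11 lines: ntsr jydse inh kmlyk omyk nsvp cgtf lju crfql ipljx ppaz
Hunk 6: at line 3 remove [kmlyk,omyk,nsvp] add [caov] -> 9 lines: ntsr jydse inh caov cgtf lju crfql ipljx ppaz
Final line count: 9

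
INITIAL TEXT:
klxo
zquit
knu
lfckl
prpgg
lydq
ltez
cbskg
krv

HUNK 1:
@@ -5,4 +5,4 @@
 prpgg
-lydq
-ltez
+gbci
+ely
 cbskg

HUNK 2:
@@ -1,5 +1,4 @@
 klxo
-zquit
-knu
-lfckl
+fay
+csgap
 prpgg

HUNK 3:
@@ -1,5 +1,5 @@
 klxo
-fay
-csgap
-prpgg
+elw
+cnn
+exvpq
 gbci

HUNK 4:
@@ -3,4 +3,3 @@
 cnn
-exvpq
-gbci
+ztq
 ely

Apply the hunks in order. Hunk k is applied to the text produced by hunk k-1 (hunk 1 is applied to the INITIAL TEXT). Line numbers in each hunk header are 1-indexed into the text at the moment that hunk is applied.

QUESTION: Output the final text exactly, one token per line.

Answer: klxo
elw
cnn
ztq
ely
cbskg
krv

Derivation:
Hunk 1: at line 5 remove [lydq,ltez] add [gbci,ely] -> 9 lines: klxo zquit knu lfckl prpgg gbci ely cbskg krv
Hunk 2: at line 1 remove [zquit,knu,lfckl] add [fay,csgap] -> 8 lines: klxo fay csgap prpgg gbci ely cbskg krv
Hunk 3: at line 1 remove [fay,csgap,prpgg] add [elw,cnn,exvpq] -> 8 lines: klxo elw cnn exvpq gbci ely cbskg krv
Hunk 4: at line 3 remove [exvpq,gbci] add [ztq] -> 7 lines: klxo elw cnn ztq ely cbskg krv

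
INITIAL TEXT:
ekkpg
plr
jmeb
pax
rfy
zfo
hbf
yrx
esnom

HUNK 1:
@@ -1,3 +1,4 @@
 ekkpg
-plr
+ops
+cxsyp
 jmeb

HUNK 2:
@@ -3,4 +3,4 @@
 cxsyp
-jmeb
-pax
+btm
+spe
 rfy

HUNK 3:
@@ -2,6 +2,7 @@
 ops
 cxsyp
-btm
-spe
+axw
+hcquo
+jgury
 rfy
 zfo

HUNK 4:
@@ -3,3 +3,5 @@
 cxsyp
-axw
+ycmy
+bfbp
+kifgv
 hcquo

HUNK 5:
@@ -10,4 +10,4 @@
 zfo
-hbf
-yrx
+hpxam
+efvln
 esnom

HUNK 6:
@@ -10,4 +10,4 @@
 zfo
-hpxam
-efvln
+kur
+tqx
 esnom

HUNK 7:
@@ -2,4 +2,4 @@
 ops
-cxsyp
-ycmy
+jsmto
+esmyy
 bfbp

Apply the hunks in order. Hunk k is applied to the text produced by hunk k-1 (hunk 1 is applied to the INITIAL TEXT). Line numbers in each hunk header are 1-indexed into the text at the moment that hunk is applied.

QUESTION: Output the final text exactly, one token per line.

Answer: ekkpg
ops
jsmto
esmyy
bfbp
kifgv
hcquo
jgury
rfy
zfo
kur
tqx
esnom

Derivation:
Hunk 1: at line 1 remove [plr] add [ops,cxsyp] -> 10 lines: ekkpg ops cxsyp jmeb pax rfy zfo hbf yrx esnom
Hunk 2: at line 3 remove [jmeb,pax] add [btm,spe] -> 10 lines: ekkpg ops cxsyp btm spe rfy zfo hbf yrx esnom
Hunk 3: at line 2 remove [btm,spe] add [axw,hcquo,jgury] -> 11 lines: ekkpg ops cxsyp axw hcquo jgury rfy zfo hbf yrx esnom
Hunk 4: at line 3 remove [axw] add [ycmy,bfbp,kifgv] -> 13 lines: ekkpg ops cxsyp ycmy bfbp kifgv hcquo jgury rfy zfo hbf yrx esnom
Hunk 5: at line 10 remove [hbf,yrx] add [hpxam,efvln] -> 13 lines: ekkpg ops cxsyp ycmy bfbp kifgv hcquo jgury rfy zfo hpxam efvln esnom
Hunk 6: at line 10 remove [hpxam,efvln] add [kur,tqx] -> 13 lines: ekkpg ops cxsyp ycmy bfbp kifgv hcquo jgury rfy zfo kur tqx esnom
Hunk 7: at line 2 remove [cxsyp,ycmy] add [jsmto,esmyy] -> 13 lines: ekkpg ops jsmto esmyy bfbp kifgv hcquo jgury rfy zfo kur tqx esnom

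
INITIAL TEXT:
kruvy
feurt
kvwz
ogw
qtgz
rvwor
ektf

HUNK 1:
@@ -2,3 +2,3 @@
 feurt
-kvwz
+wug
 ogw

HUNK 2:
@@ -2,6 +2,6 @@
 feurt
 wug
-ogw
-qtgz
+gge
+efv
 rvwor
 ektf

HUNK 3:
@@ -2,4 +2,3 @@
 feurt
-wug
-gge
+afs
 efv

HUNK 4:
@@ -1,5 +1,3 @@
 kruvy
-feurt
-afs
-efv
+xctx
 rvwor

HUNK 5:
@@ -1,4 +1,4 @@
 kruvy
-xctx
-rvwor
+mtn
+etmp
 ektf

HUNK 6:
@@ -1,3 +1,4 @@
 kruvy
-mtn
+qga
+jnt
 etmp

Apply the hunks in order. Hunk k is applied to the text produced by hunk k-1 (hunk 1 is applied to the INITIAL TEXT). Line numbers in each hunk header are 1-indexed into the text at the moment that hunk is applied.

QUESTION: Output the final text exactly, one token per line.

Hunk 1: at line 2 remove [kvwz] add [wug] -> 7 lines: kruvy feurt wug ogw qtgz rvwor ektf
Hunk 2: at line 2 remove [ogw,qtgz] add [gge,efv] -> 7 lines: kruvy feurt wug gge efv rvwor ektf
Hunk 3: at line 2 remove [wug,gge] add [afs] -> 6 lines: kruvy feurt afs efv rvwor ektf
Hunk 4: at line 1 remove [feurt,afs,efv] add [xctx] -> 4 lines: kruvy xctx rvwor ektf
Hunk 5: at line 1 remove [xctx,rvwor] add [mtn,etmp] -> 4 lines: kruvy mtn etmp ektf
Hunk 6: at line 1 remove [mtn] add [qga,jnt] -> 5 lines: kruvy qga jnt etmp ektf

Answer: kruvy
qga
jnt
etmp
ektf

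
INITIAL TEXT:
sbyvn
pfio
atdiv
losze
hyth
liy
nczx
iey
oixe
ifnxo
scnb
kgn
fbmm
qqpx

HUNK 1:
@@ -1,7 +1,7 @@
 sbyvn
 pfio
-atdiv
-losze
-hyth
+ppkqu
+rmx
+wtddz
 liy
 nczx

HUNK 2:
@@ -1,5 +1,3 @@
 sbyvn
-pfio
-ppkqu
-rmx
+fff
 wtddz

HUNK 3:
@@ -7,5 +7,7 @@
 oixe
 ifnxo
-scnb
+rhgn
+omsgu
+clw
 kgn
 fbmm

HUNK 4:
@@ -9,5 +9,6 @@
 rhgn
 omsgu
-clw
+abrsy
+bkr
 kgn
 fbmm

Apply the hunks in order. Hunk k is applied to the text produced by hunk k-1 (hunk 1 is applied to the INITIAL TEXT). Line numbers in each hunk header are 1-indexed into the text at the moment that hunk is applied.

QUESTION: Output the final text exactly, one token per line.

Hunk 1: at line 1 remove [atdiv,losze,hyth] add [ppkqu,rmx,wtddz] -> 14 lines: sbyvn pfio ppkqu rmx wtddz liy nczx iey oixe ifnxo scnb kgn fbmm qqpx
Hunk 2: at line 1 remove [pfio,ppkqu,rmx] add [fff] -> 12 lines: sbyvn fff wtddz liy nczx iey oixe ifnxo scnb kgn fbmm qqpx
Hunk 3: at line 7 remove [scnb] add [rhgn,omsgu,clw] -> 14 lines: sbyvn fff wtddz liy nczx iey oixe ifnxo rhgn omsgu clw kgn fbmm qqpx
Hunk 4: at line 9 remove [clw] add [abrsy,bkr] -> 15 lines: sbyvn fff wtddz liy nczx iey oixe ifnxo rhgn omsgu abrsy bkr kgn fbmm qqpx

Answer: sbyvn
fff
wtddz
liy
nczx
iey
oixe
ifnxo
rhgn
omsgu
abrsy
bkr
kgn
fbmm
qqpx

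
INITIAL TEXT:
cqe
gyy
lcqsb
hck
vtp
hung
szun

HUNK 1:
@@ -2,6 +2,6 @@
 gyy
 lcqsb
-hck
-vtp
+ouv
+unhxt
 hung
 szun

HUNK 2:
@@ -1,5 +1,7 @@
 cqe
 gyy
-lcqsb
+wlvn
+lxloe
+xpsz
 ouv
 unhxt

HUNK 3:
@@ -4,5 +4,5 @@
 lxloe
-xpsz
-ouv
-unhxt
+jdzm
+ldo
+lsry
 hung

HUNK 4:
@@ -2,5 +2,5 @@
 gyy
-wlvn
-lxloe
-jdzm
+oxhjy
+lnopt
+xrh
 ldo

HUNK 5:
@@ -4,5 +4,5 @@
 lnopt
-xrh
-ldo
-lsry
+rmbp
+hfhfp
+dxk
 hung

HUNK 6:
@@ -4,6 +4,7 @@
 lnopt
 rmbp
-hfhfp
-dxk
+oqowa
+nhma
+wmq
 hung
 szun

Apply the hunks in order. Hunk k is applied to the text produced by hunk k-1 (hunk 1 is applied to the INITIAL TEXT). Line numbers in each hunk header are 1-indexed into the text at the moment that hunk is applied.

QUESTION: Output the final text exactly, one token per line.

Hunk 1: at line 2 remove [hck,vtp] add [ouv,unhxt] -> 7 lines: cqe gyy lcqsb ouv unhxt hung szun
Hunk 2: at line 1 remove [lcqsb] add [wlvn,lxloe,xpsz] -> 9 lines: cqe gyy wlvn lxloe xpsz ouv unhxt hung szun
Hunk 3: at line 4 remove [xpsz,ouv,unhxt] add [jdzm,ldo,lsry] -> 9 lines: cqe gyy wlvn lxloe jdzm ldo lsry hung szun
Hunk 4: at line 2 remove [wlvn,lxloe,jdzm] add [oxhjy,lnopt,xrh] -> 9 lines: cqe gyy oxhjy lnopt xrh ldo lsry hung szun
Hunk 5: at line 4 remove [xrh,ldo,lsry] add [rmbp,hfhfp,dxk] -> 9 lines: cqe gyy oxhjy lnopt rmbp hfhfp dxk hung szun
Hunk 6: at line 4 remove [hfhfp,dxk] add [oqowa,nhma,wmq] -> 10 lines: cqe gyy oxhjy lnopt rmbp oqowa nhma wmq hung szun

Answer: cqe
gyy
oxhjy
lnopt
rmbp
oqowa
nhma
wmq
hung
szun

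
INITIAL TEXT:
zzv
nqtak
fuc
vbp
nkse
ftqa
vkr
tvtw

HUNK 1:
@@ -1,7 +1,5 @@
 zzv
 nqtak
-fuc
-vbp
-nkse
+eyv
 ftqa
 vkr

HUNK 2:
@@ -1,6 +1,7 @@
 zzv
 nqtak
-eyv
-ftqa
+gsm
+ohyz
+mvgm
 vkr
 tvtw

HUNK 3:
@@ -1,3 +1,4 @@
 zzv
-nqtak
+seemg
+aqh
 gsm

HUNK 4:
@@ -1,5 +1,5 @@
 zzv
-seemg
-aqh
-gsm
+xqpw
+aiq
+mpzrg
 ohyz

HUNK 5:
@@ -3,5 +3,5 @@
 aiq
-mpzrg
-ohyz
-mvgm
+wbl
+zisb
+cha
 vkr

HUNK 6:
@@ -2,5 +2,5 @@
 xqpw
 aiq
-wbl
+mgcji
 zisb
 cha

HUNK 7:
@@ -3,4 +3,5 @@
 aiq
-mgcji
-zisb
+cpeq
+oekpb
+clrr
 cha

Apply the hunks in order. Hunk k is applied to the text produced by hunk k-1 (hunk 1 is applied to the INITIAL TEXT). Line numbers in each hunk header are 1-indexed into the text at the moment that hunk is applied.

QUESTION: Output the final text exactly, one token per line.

Answer: zzv
xqpw
aiq
cpeq
oekpb
clrr
cha
vkr
tvtw

Derivation:
Hunk 1: at line 1 remove [fuc,vbp,nkse] add [eyv] -> 6 lines: zzv nqtak eyv ftqa vkr tvtw
Hunk 2: at line 1 remove [eyv,ftqa] add [gsm,ohyz,mvgm] -> 7 lines: zzv nqtak gsm ohyz mvgm vkr tvtw
Hunk 3: at line 1 remove [nqtak] add [seemg,aqh] -> 8 lines: zzv seemg aqh gsm ohyz mvgm vkr tvtw
Hunk 4: at line 1 remove [seemg,aqh,gsm] add [xqpw,aiq,mpzrg] -> 8 lines: zzv xqpw aiq mpzrg ohyz mvgm vkr tvtw
Hunk 5: at line 3 remove [mpzrg,ohyz,mvgm] add [wbl,zisb,cha] -> 8 lines: zzv xqpw aiq wbl zisb cha vkr tvtw
Hunk 6: at line 2 remove [wbl] add [mgcji] -> 8 lines: zzv xqpw aiq mgcji zisb cha vkr tvtw
Hunk 7: at line 3 remove [mgcji,zisb] add [cpeq,oekpb,clrr] -> 9 lines: zzv xqpw aiq cpeq oekpb clrr cha vkr tvtw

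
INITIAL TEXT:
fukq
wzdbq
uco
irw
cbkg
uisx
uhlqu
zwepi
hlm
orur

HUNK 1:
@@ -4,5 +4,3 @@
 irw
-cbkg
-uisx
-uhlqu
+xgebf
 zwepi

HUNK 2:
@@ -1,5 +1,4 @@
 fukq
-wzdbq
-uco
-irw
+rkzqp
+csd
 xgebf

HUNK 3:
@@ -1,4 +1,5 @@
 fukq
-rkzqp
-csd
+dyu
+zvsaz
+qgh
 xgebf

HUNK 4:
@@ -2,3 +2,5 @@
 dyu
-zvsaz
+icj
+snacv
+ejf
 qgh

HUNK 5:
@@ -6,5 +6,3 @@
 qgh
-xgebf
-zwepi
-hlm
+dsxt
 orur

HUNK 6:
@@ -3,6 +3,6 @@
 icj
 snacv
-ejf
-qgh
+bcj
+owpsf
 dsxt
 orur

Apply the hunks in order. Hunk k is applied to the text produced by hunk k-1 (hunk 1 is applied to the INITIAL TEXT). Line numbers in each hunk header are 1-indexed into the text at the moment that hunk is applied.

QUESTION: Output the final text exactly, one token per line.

Answer: fukq
dyu
icj
snacv
bcj
owpsf
dsxt
orur

Derivation:
Hunk 1: at line 4 remove [cbkg,uisx,uhlqu] add [xgebf] -> 8 lines: fukq wzdbq uco irw xgebf zwepi hlm orur
Hunk 2: at line 1 remove [wzdbq,uco,irw] add [rkzqp,csd] -> 7 lines: fukq rkzqp csd xgebf zwepi hlm orur
Hunk 3: at line 1 remove [rkzqp,csd] add [dyu,zvsaz,qgh] -> 8 lines: fukq dyu zvsaz qgh xgebf zwepi hlm orur
Hunk 4: at line 2 remove [zvsaz] add [icj,snacv,ejf] -> 10 lines: fukq dyu icj snacv ejf qgh xgebf zwepi hlm orur
Hunk 5: at line 6 remove [xgebf,zwepi,hlm] add [dsxt] -> 8 lines: fukq dyu icj snacv ejf qgh dsxt orur
Hunk 6: at line 3 remove [ejf,qgh] add [bcj,owpsf] -> 8 lines: fukq dyu icj snacv bcj owpsf dsxt orur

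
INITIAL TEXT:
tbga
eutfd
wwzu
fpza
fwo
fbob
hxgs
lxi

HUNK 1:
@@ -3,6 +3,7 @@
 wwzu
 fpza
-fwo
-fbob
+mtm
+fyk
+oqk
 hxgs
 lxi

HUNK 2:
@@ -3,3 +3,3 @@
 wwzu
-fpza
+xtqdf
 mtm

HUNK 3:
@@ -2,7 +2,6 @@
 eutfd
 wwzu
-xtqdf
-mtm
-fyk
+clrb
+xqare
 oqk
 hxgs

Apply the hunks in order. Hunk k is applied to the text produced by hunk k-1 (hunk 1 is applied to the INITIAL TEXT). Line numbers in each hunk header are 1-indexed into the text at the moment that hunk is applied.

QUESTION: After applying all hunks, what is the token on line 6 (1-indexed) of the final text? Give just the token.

Hunk 1: at line 3 remove [fwo,fbob] add [mtm,fyk,oqk] -> 9 lines: tbga eutfd wwzu fpza mtm fyk oqk hxgs lxi
Hunk 2: at line 3 remove [fpza] add [xtqdf] -> 9 lines: tbga eutfd wwzu xtqdf mtm fyk oqk hxgs lxi
Hunk 3: at line 2 remove [xtqdf,mtm,fyk] add [clrb,xqare] -> 8 lines: tbga eutfd wwzu clrb xqare oqk hxgs lxi
Final line 6: oqk

Answer: oqk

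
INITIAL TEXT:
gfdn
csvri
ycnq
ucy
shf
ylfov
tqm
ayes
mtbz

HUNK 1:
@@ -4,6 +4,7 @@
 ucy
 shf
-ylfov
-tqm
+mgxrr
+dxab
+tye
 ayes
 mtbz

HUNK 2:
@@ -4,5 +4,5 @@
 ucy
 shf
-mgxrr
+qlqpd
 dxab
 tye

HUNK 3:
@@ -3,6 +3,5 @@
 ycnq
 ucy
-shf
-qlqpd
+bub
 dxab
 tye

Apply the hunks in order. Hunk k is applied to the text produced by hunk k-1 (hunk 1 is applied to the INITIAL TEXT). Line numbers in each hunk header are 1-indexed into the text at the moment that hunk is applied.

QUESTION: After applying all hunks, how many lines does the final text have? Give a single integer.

Answer: 9

Derivation:
Hunk 1: at line 4 remove [ylfov,tqm] add [mgxrr,dxab,tye] -> 10 lines: gfdn csvri ycnq ucy shf mgxrr dxab tye ayes mtbz
Hunk 2: at line 4 remove [mgxrr] add [qlqpd] -> 10 lines: gfdn csvri ycnq ucy shf qlqpd dxab tye ayes mtbz
Hunk 3: at line 3 remove [shf,qlqpd] add [bub] -> 9 lines: gfdn csvri ycnq ucy bub dxab tye ayes mtbz
Final line count: 9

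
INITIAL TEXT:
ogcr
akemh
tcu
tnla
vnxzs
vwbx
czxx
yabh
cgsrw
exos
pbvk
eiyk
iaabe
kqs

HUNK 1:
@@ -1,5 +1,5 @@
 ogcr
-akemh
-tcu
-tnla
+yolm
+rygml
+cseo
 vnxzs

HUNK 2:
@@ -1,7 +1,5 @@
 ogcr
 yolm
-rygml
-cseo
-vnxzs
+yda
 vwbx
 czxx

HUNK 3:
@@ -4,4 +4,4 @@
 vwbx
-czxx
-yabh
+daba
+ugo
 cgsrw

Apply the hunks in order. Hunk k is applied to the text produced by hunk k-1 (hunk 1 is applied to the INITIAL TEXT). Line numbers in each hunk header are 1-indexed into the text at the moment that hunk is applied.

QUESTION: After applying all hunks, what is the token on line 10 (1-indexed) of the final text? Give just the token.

Hunk 1: at line 1 remove [akemh,tcu,tnla] add [yolm,rygml,cseo] -> 14 lines: ogcr yolm rygml cseo vnxzs vwbx czxx yabh cgsrw exos pbvk eiyk iaabe kqs
Hunk 2: at line 1 remove [rygml,cseo,vnxzs] add [yda] -> 12 lines: ogcr yolm yda vwbx czxx yabh cgsrw exos pbvk eiyk iaabe kqs
Hunk 3: at line 4 remove [czxx,yabh] add [daba,ugo] -> 12 lines: ogcr yolm yda vwbx daba ugo cgsrw exos pbvk eiyk iaabe kqs
Final line 10: eiyk

Answer: eiyk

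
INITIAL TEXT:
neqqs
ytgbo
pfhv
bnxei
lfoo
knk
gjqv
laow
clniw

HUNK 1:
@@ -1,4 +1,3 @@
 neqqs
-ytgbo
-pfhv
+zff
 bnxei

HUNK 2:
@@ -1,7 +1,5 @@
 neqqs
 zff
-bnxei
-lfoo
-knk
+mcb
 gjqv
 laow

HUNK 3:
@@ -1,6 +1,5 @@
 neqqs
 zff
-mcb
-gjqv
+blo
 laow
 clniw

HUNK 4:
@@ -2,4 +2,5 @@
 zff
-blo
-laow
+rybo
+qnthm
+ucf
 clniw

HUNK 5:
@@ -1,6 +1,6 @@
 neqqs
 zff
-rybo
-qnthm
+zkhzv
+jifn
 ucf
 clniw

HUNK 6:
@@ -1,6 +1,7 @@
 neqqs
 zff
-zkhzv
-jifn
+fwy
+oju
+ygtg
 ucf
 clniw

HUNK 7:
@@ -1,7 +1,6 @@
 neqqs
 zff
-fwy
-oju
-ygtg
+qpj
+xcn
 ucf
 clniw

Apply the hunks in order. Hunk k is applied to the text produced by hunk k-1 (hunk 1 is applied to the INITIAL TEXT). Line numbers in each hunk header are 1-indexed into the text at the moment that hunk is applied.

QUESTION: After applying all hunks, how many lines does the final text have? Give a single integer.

Answer: 6

Derivation:
Hunk 1: at line 1 remove [ytgbo,pfhv] add [zff] -> 8 lines: neqqs zff bnxei lfoo knk gjqv laow clniw
Hunk 2: at line 1 remove [bnxei,lfoo,knk] add [mcb] -> 6 lines: neqqs zff mcb gjqv laow clniw
Hunk 3: at line 1 remove [mcb,gjqv] add [blo] -> 5 lines: neqqs zff blo laow clniw
Hunk 4: at line 2 remove [blo,laow] add [rybo,qnthm,ucf] -> 6 lines: neqqs zff rybo qnthm ucf clniw
Hunk 5: at line 1 remove [rybo,qnthm] add [zkhzv,jifn] -> 6 lines: neqqs zff zkhzv jifn ucf clniw
Hunk 6: at line 1 remove [zkhzv,jifn] add [fwy,oju,ygtg] -> 7 lines: neqqs zff fwy oju ygtg ucf clniw
Hunk 7: at line 1 remove [fwy,oju,ygtg] add [qpj,xcn] -> 6 lines: neqqs zff qpj xcn ucf clniw
Final line count: 6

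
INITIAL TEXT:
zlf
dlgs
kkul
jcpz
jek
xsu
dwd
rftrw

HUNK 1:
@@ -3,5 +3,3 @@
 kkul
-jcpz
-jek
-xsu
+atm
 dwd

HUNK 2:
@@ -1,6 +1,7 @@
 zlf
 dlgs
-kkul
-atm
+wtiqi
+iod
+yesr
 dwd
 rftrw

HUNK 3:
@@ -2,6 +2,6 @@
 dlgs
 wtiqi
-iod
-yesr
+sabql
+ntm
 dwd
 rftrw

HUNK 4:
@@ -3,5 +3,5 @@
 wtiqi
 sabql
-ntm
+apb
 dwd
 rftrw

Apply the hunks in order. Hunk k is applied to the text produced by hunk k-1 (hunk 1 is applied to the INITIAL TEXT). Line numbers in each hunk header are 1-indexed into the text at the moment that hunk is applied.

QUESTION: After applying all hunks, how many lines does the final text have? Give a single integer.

Answer: 7

Derivation:
Hunk 1: at line 3 remove [jcpz,jek,xsu] add [atm] -> 6 lines: zlf dlgs kkul atm dwd rftrw
Hunk 2: at line 1 remove [kkul,atm] add [wtiqi,iod,yesr] -> 7 lines: zlf dlgs wtiqi iod yesr dwd rftrw
Hunk 3: at line 2 remove [iod,yesr] add [sabql,ntm] -> 7 lines: zlf dlgs wtiqi sabql ntm dwd rftrw
Hunk 4: at line 3 remove [ntm] add [apb] -> 7 lines: zlf dlgs wtiqi sabql apb dwd rftrw
Final line count: 7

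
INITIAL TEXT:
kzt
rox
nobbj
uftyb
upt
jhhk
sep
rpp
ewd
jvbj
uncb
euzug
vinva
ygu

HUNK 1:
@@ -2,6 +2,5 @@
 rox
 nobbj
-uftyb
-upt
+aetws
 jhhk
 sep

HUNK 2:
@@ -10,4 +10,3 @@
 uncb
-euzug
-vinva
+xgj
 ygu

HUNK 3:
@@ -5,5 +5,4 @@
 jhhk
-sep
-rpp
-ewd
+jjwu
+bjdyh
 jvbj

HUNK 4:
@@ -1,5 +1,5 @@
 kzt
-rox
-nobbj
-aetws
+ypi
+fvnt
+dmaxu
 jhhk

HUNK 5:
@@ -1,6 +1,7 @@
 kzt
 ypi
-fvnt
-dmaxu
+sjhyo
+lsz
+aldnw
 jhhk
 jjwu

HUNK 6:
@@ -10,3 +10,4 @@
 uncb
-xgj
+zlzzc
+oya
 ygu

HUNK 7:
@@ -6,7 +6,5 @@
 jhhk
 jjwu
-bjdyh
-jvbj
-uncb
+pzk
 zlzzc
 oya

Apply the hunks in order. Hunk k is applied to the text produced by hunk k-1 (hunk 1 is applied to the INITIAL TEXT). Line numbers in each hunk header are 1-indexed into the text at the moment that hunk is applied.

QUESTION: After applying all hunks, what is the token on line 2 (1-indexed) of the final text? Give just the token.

Hunk 1: at line 2 remove [uftyb,upt] add [aetws] -> 13 lines: kzt rox nobbj aetws jhhk sep rpp ewd jvbj uncb euzug vinva ygu
Hunk 2: at line 10 remove [euzug,vinva] add [xgj] -> 12 lines: kzt rox nobbj aetws jhhk sep rpp ewd jvbj uncb xgj ygu
Hunk 3: at line 5 remove [sep,rpp,ewd] add [jjwu,bjdyh] -> 11 lines: kzt rox nobbj aetws jhhk jjwu bjdyh jvbj uncb xgj ygu
Hunk 4: at line 1 remove [rox,nobbj,aetws] add [ypi,fvnt,dmaxu] -> 11 lines: kzt ypi fvnt dmaxu jhhk jjwu bjdyh jvbj uncb xgj ygu
Hunk 5: at line 1 remove [fvnt,dmaxu] add [sjhyo,lsz,aldnw] -> 12 lines: kzt ypi sjhyo lsz aldnw jhhk jjwu bjdyh jvbj uncb xgj ygu
Hunk 6: at line 10 remove [xgj] add [zlzzc,oya] -> 13 lines: kzt ypi sjhyo lsz aldnw jhhk jjwu bjdyh jvbj uncb zlzzc oya ygu
Hunk 7: at line 6 remove [bjdyh,jvbj,uncb] add [pzk] -> 11 lines: kzt ypi sjhyo lsz aldnw jhhk jjwu pzk zlzzc oya ygu
Final line 2: ypi

Answer: ypi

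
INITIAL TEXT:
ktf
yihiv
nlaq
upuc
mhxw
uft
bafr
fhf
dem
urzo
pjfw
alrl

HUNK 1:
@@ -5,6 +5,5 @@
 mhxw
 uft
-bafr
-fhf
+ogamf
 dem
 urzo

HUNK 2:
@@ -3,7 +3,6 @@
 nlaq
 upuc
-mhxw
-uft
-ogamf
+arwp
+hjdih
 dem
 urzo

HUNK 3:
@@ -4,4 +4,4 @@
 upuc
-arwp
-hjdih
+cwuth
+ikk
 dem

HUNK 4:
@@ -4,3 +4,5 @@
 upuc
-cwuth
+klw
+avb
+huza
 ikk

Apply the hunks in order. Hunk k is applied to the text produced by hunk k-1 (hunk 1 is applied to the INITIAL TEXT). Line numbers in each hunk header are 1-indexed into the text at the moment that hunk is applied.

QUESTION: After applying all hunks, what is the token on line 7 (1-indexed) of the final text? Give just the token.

Hunk 1: at line 5 remove [bafr,fhf] add [ogamf] -> 11 lines: ktf yihiv nlaq upuc mhxw uft ogamf dem urzo pjfw alrl
Hunk 2: at line 3 remove [mhxw,uft,ogamf] add [arwp,hjdih] -> 10 lines: ktf yihiv nlaq upuc arwp hjdih dem urzo pjfw alrl
Hunk 3: at line 4 remove [arwp,hjdih] add [cwuth,ikk] -> 10 lines: ktf yihiv nlaq upuc cwuth ikk dem urzo pjfw alrl
Hunk 4: at line 4 remove [cwuth] add [klw,avb,huza] -> 12 lines: ktf yihiv nlaq upuc klw avb huza ikk dem urzo pjfw alrl
Final line 7: huza

Answer: huza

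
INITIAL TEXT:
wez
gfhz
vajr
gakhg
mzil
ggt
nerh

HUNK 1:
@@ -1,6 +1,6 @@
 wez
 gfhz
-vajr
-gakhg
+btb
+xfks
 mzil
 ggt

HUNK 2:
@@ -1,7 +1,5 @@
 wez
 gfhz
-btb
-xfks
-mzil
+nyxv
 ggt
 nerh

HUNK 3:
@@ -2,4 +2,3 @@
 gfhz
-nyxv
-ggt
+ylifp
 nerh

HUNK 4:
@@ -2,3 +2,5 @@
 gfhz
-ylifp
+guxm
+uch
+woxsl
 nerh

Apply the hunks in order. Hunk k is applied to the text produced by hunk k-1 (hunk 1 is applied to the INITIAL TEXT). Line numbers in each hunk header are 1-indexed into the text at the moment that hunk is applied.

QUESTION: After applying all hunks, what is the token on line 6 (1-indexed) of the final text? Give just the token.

Answer: nerh

Derivation:
Hunk 1: at line 1 remove [vajr,gakhg] add [btb,xfks] -> 7 lines: wez gfhz btb xfks mzil ggt nerh
Hunk 2: at line 1 remove [btb,xfks,mzil] add [nyxv] -> 5 lines: wez gfhz nyxv ggt nerh
Hunk 3: at line 2 remove [nyxv,ggt] add [ylifp] -> 4 lines: wez gfhz ylifp nerh
Hunk 4: at line 2 remove [ylifp] add [guxm,uch,woxsl] -> 6 lines: wez gfhz guxm uch woxsl nerh
Final line 6: nerh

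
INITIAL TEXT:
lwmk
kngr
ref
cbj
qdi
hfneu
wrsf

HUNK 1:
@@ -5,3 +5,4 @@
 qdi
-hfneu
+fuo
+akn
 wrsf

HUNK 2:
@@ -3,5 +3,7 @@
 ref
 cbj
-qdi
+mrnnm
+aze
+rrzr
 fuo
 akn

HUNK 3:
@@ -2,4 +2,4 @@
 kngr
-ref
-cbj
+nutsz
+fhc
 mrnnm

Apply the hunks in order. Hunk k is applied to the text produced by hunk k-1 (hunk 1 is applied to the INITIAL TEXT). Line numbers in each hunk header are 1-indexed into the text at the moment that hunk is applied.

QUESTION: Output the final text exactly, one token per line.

Answer: lwmk
kngr
nutsz
fhc
mrnnm
aze
rrzr
fuo
akn
wrsf

Derivation:
Hunk 1: at line 5 remove [hfneu] add [fuo,akn] -> 8 lines: lwmk kngr ref cbj qdi fuo akn wrsf
Hunk 2: at line 3 remove [qdi] add [mrnnm,aze,rrzr] -> 10 lines: lwmk kngr ref cbj mrnnm aze rrzr fuo akn wrsf
Hunk 3: at line 2 remove [ref,cbj] add [nutsz,fhc] -> 10 lines: lwmk kngr nutsz fhc mrnnm aze rrzr fuo akn wrsf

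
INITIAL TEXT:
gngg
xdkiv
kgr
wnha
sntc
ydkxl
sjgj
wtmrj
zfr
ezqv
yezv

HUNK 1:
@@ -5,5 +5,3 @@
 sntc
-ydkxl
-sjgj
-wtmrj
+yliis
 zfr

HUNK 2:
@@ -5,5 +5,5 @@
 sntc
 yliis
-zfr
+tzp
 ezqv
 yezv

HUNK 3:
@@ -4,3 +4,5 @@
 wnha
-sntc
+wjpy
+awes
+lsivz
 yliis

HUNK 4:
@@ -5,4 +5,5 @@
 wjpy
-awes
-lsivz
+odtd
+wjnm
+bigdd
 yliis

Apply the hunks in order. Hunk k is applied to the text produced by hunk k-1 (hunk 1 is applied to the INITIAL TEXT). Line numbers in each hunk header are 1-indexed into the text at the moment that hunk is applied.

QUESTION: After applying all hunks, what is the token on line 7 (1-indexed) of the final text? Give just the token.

Answer: wjnm

Derivation:
Hunk 1: at line 5 remove [ydkxl,sjgj,wtmrj] add [yliis] -> 9 lines: gngg xdkiv kgr wnha sntc yliis zfr ezqv yezv
Hunk 2: at line 5 remove [zfr] add [tzp] -> 9 lines: gngg xdkiv kgr wnha sntc yliis tzp ezqv yezv
Hunk 3: at line 4 remove [sntc] add [wjpy,awes,lsivz] -> 11 lines: gngg xdkiv kgr wnha wjpy awes lsivz yliis tzp ezqv yezv
Hunk 4: at line 5 remove [awes,lsivz] add [odtd,wjnm,bigdd] -> 12 lines: gngg xdkiv kgr wnha wjpy odtd wjnm bigdd yliis tzp ezqv yezv
Final line 7: wjnm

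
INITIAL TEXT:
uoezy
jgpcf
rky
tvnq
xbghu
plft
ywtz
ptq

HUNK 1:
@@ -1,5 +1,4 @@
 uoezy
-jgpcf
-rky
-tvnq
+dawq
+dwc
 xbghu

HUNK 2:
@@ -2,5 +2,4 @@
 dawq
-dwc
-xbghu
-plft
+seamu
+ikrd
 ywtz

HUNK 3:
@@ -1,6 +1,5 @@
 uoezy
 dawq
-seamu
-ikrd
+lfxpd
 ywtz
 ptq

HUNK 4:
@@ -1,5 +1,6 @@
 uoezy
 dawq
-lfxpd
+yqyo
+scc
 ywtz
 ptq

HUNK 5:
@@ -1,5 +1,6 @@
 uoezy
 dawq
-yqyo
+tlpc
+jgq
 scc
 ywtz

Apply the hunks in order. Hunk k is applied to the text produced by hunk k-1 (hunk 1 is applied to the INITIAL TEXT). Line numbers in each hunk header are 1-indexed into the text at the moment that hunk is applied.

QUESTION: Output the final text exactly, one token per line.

Hunk 1: at line 1 remove [jgpcf,rky,tvnq] add [dawq,dwc] -> 7 lines: uoezy dawq dwc xbghu plft ywtz ptq
Hunk 2: at line 2 remove [dwc,xbghu,plft] add [seamu,ikrd] -> 6 lines: uoezy dawq seamu ikrd ywtz ptq
Hunk 3: at line 1 remove [seamu,ikrd] add [lfxpd] -> 5 lines: uoezy dawq lfxpd ywtz ptq
Hunk 4: at line 1 remove [lfxpd] add [yqyo,scc] -> 6 lines: uoezy dawq yqyo scc ywtz ptq
Hunk 5: at line 1 remove [yqyo] add [tlpc,jgq] -> 7 lines: uoezy dawq tlpc jgq scc ywtz ptq

Answer: uoezy
dawq
tlpc
jgq
scc
ywtz
ptq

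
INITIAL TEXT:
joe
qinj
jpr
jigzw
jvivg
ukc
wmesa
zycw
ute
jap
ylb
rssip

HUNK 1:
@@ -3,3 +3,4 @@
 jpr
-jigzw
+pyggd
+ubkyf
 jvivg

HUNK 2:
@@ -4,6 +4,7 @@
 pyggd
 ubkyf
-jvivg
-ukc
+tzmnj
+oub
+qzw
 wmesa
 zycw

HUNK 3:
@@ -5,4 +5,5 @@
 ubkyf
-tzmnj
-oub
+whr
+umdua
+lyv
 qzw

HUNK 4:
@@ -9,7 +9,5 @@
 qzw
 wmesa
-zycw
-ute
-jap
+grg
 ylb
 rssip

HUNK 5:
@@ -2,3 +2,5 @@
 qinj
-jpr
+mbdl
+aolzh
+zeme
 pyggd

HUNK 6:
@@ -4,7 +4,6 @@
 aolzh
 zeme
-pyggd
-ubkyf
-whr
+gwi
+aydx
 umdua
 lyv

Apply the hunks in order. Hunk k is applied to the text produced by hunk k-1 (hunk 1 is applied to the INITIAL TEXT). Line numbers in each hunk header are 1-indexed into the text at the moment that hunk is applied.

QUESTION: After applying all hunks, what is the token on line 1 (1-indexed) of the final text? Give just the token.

Hunk 1: at line 3 remove [jigzw] add [pyggd,ubkyf] -> 13 lines: joe qinj jpr pyggd ubkyf jvivg ukc wmesa zycw ute jap ylb rssip
Hunk 2: at line 4 remove [jvivg,ukc] add [tzmnj,oub,qzw] -> 14 lines: joe qinj jpr pyggd ubkyf tzmnj oub qzw wmesa zycw ute jap ylb rssip
Hunk 3: at line 5 remove [tzmnj,oub] add [whr,umdua,lyv] -> 15 lines: joe qinj jpr pyggd ubkyf whr umdua lyv qzw wmesa zycw ute jap ylb rssip
Hunk 4: at line 9 remove [zycw,ute,jap] add [grg] -> 13 lines: joe qinj jpr pyggd ubkyf whr umdua lyv qzw wmesa grg ylb rssip
Hunk 5: at line 2 remove [jpr] add [mbdl,aolzh,zeme] -> 15 lines: joe qinj mbdl aolzh zeme pyggd ubkyf whr umdua lyv qzw wmesa grg ylb rssip
Hunk 6: at line 4 remove [pyggd,ubkyf,whr] add [gwi,aydx] -> 14 lines: joe qinj mbdl aolzh zeme gwi aydx umdua lyv qzw wmesa grg ylb rssip
Final line 1: joe

Answer: joe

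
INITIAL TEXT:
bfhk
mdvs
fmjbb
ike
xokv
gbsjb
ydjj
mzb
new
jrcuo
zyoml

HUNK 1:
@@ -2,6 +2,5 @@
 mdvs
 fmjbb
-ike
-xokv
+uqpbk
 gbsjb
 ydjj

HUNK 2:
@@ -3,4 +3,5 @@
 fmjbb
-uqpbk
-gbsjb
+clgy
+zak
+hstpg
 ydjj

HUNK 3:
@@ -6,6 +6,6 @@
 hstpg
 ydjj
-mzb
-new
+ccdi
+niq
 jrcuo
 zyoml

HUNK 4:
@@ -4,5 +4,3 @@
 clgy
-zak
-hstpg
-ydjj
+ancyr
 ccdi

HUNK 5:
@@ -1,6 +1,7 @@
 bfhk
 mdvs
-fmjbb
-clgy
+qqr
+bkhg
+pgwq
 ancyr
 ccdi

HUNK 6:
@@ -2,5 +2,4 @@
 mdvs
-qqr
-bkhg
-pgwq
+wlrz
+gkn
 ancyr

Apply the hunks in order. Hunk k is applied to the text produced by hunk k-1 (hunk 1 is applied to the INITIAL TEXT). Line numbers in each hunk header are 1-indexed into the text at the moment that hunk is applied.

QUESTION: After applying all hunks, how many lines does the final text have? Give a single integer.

Answer: 9

Derivation:
Hunk 1: at line 2 remove [ike,xokv] add [uqpbk] -> 10 lines: bfhk mdvs fmjbb uqpbk gbsjb ydjj mzb new jrcuo zyoml
Hunk 2: at line 3 remove [uqpbk,gbsjb] add [clgy,zak,hstpg] -> 11 lines: bfhk mdvs fmjbb clgy zak hstpg ydjj mzb new jrcuo zyoml
Hunk 3: at line 6 remove [mzb,new] add [ccdi,niq] -> 11 lines: bfhk mdvs fmjbb clgy zak hstpg ydjj ccdi niq jrcuo zyoml
Hunk 4: at line 4 remove [zak,hstpg,ydjj] add [ancyr] -> 9 lines: bfhk mdvs fmjbb clgy ancyr ccdi niq jrcuo zyoml
Hunk 5: at line 1 remove [fmjbb,clgy] add [qqr,bkhg,pgwq] -> 10 lines: bfhk mdvs qqr bkhg pgwq ancyr ccdi niq jrcuo zyoml
Hunk 6: at line 2 remove [qqr,bkhg,pgwq] add [wlrz,gkn] -> 9 lines: bfhk mdvs wlrz gkn ancyr ccdi niq jrcuo zyoml
Final line count: 9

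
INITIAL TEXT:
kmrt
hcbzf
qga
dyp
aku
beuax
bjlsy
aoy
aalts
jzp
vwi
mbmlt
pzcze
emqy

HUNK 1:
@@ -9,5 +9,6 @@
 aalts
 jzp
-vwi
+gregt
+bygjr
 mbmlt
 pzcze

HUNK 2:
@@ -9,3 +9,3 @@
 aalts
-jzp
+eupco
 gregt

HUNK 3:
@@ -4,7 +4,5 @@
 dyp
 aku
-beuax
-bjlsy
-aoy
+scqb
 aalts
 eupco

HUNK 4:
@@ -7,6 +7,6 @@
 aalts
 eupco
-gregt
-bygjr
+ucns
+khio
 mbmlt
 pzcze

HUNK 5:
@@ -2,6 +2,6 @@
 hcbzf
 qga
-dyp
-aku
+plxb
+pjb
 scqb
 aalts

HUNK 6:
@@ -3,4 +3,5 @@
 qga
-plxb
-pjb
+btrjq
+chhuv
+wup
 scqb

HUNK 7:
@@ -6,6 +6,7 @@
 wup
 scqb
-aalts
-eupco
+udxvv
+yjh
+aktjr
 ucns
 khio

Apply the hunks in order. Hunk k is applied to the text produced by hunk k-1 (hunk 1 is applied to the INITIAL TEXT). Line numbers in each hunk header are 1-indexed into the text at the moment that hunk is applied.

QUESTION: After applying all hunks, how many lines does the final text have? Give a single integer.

Hunk 1: at line 9 remove [vwi] add [gregt,bygjr] -> 15 lines: kmrt hcbzf qga dyp aku beuax bjlsy aoy aalts jzp gregt bygjr mbmlt pzcze emqy
Hunk 2: at line 9 remove [jzp] add [eupco] -> 15 lines: kmrt hcbzf qga dyp aku beuax bjlsy aoy aalts eupco gregt bygjr mbmlt pzcze emqy
Hunk 3: at line 4 remove [beuax,bjlsy,aoy] add [scqb] -> 13 lines: kmrt hcbzf qga dyp aku scqb aalts eupco gregt bygjr mbmlt pzcze emqy
Hunk 4: at line 7 remove [gregt,bygjr] add [ucns,khio] -> 13 lines: kmrt hcbzf qga dyp aku scqb aalts eupco ucns khio mbmlt pzcze emqy
Hunk 5: at line 2 remove [dyp,aku] add [plxb,pjb] -> 13 lines: kmrt hcbzf qga plxb pjb scqb aalts eupco ucns khio mbmlt pzcze emqy
Hunk 6: at line 3 remove [plxb,pjb] add [btrjq,chhuv,wup] -> 14 lines: kmrt hcbzf qga btrjq chhuv wup scqb aalts eupco ucns khio mbmlt pzcze emqy
Hunk 7: at line 6 remove [aalts,eupco] add [udxvv,yjh,aktjr] -> 15 lines: kmrt hcbzf qga btrjq chhuv wup scqb udxvv yjh aktjr ucns khio mbmlt pzcze emqy
Final line count: 15

Answer: 15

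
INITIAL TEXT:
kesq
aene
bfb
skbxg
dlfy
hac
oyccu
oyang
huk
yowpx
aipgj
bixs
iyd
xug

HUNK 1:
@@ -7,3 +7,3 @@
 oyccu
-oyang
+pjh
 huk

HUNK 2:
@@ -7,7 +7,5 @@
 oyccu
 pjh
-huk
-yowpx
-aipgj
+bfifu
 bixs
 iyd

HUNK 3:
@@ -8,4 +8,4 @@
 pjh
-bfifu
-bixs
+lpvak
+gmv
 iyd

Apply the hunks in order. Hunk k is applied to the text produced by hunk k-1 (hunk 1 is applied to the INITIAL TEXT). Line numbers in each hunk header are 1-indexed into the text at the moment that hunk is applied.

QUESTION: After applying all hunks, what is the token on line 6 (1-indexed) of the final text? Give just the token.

Answer: hac

Derivation:
Hunk 1: at line 7 remove [oyang] add [pjh] -> 14 lines: kesq aene bfb skbxg dlfy hac oyccu pjh huk yowpx aipgj bixs iyd xug
Hunk 2: at line 7 remove [huk,yowpx,aipgj] add [bfifu] -> 12 lines: kesq aene bfb skbxg dlfy hac oyccu pjh bfifu bixs iyd xug
Hunk 3: at line 8 remove [bfifu,bixs] add [lpvak,gmv] -> 12 lines: kesq aene bfb skbxg dlfy hac oyccu pjh lpvak gmv iyd xug
Final line 6: hac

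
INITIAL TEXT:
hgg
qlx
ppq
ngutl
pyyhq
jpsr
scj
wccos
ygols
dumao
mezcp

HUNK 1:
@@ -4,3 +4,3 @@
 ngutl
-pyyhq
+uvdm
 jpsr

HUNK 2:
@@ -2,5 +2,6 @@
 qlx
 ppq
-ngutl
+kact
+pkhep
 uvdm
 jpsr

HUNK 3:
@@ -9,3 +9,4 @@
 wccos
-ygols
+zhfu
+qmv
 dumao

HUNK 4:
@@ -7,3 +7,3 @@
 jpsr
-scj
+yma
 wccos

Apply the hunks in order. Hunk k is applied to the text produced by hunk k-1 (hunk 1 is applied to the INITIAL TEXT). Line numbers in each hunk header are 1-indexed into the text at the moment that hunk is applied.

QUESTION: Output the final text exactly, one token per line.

Answer: hgg
qlx
ppq
kact
pkhep
uvdm
jpsr
yma
wccos
zhfu
qmv
dumao
mezcp

Derivation:
Hunk 1: at line 4 remove [pyyhq] add [uvdm] -> 11 lines: hgg qlx ppq ngutl uvdm jpsr scj wccos ygols dumao mezcp
Hunk 2: at line 2 remove [ngutl] add [kact,pkhep] -> 12 lines: hgg qlx ppq kact pkhep uvdm jpsr scj wccos ygols dumao mezcp
Hunk 3: at line 9 remove [ygols] add [zhfu,qmv] -> 13 lines: hgg qlx ppq kact pkhep uvdm jpsr scj wccos zhfu qmv dumao mezcp
Hunk 4: at line 7 remove [scj] add [yma] -> 13 lines: hgg qlx ppq kact pkhep uvdm jpsr yma wccos zhfu qmv dumao mezcp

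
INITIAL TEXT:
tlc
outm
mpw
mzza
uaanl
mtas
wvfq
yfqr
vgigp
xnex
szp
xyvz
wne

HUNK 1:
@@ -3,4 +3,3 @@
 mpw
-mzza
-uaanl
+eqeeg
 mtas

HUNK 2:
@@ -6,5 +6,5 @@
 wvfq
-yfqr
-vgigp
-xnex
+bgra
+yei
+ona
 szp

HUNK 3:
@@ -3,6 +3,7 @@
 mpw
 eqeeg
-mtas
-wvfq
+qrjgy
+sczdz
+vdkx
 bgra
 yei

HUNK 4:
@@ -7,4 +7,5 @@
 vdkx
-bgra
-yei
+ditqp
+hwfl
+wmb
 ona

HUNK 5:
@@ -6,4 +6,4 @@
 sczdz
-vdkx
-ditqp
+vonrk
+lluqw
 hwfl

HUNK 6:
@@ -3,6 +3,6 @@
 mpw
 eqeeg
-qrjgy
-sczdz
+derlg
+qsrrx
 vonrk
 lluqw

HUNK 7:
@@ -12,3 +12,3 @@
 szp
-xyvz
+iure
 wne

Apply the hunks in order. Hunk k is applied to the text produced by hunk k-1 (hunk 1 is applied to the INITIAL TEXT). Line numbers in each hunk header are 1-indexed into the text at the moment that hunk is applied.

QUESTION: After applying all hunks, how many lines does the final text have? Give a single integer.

Hunk 1: at line 3 remove [mzza,uaanl] add [eqeeg] -> 12 lines: tlc outm mpw eqeeg mtas wvfq yfqr vgigp xnex szp xyvz wne
Hunk 2: at line 6 remove [yfqr,vgigp,xnex] add [bgra,yei,ona] -> 12 lines: tlc outm mpw eqeeg mtas wvfq bgra yei ona szp xyvz wne
Hunk 3: at line 3 remove [mtas,wvfq] add [qrjgy,sczdz,vdkx] -> 13 lines: tlc outm mpw eqeeg qrjgy sczdz vdkx bgra yei ona szp xyvz wne
Hunk 4: at line 7 remove [bgra,yei] add [ditqp,hwfl,wmb] -> 14 lines: tlc outm mpw eqeeg qrjgy sczdz vdkx ditqp hwfl wmb ona szp xyvz wne
Hunk 5: at line 6 remove [vdkx,ditqp] add [vonrk,lluqw] -> 14 lines: tlc outm mpw eqeeg qrjgy sczdz vonrk lluqw hwfl wmb ona szp xyvz wne
Hunk 6: at line 3 remove [qrjgy,sczdz] add [derlg,qsrrx] -> 14 lines: tlc outm mpw eqeeg derlg qsrrx vonrk lluqw hwfl wmb ona szp xyvz wne
Hunk 7: at line 12 remove [xyvz] add [iure] -> 14 lines: tlc outm mpw eqeeg derlg qsrrx vonrk lluqw hwfl wmb ona szp iure wne
Final line count: 14

Answer: 14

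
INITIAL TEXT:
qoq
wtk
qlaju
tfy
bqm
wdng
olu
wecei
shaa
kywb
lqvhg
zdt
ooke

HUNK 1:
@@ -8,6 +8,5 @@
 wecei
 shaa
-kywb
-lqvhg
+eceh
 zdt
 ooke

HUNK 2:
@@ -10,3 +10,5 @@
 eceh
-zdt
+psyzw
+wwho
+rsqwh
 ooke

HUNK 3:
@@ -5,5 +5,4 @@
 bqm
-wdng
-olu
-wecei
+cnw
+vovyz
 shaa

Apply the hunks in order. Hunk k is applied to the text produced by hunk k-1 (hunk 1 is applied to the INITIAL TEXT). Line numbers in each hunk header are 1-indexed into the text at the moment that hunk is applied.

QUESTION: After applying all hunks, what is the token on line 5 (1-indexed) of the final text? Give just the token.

Answer: bqm

Derivation:
Hunk 1: at line 8 remove [kywb,lqvhg] add [eceh] -> 12 lines: qoq wtk qlaju tfy bqm wdng olu wecei shaa eceh zdt ooke
Hunk 2: at line 10 remove [zdt] add [psyzw,wwho,rsqwh] -> 14 lines: qoq wtk qlaju tfy bqm wdng olu wecei shaa eceh psyzw wwho rsqwh ooke
Hunk 3: at line 5 remove [wdng,olu,wecei] add [cnw,vovyz] -> 13 lines: qoq wtk qlaju tfy bqm cnw vovyz shaa eceh psyzw wwho rsqwh ooke
Final line 5: bqm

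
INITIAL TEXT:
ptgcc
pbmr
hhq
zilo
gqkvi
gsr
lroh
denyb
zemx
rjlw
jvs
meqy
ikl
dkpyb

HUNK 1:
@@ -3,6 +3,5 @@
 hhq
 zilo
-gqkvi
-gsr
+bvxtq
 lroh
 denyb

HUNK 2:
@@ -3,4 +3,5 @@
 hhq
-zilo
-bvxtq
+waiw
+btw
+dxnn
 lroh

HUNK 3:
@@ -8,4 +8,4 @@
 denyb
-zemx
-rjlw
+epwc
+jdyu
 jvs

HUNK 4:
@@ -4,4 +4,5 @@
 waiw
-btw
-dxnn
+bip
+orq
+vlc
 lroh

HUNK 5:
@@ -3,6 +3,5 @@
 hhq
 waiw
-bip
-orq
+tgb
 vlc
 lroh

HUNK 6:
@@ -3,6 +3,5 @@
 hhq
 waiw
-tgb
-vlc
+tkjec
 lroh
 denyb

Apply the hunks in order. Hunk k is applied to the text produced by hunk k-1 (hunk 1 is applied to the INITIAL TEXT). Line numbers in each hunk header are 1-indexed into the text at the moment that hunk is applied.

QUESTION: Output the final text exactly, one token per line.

Hunk 1: at line 3 remove [gqkvi,gsr] add [bvxtq] -> 13 lines: ptgcc pbmr hhq zilo bvxtq lroh denyb zemx rjlw jvs meqy ikl dkpyb
Hunk 2: at line 3 remove [zilo,bvxtq] add [waiw,btw,dxnn] -> 14 lines: ptgcc pbmr hhq waiw btw dxnn lroh denyb zemx rjlw jvs meqy ikl dkpyb
Hunk 3: at line 8 remove [zemx,rjlw] add [epwc,jdyu] -> 14 lines: ptgcc pbmr hhq waiw btw dxnn lroh denyb epwc jdyu jvs meqy ikl dkpyb
Hunk 4: at line 4 remove [btw,dxnn] add [bip,orq,vlc] -> 15 lines: ptgcc pbmr hhq waiw bip orq vlc lroh denyb epwc jdyu jvs meqy ikl dkpyb
Hunk 5: at line 3 remove [bip,orq] add [tgb] -> 14 lines: ptgcc pbmr hhq waiw tgb vlc lroh denyb epwc jdyu jvs meqy ikl dkpyb
Hunk 6: at line 3 remove [tgb,vlc] add [tkjec] -> 13 lines: ptgcc pbmr hhq waiw tkjec lroh denyb epwc jdyu jvs meqy ikl dkpyb

Answer: ptgcc
pbmr
hhq
waiw
tkjec
lroh
denyb
epwc
jdyu
jvs
meqy
ikl
dkpyb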